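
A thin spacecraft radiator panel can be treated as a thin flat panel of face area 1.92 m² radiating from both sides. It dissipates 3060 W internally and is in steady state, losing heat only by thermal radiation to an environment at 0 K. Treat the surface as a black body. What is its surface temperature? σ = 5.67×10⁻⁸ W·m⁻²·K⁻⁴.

T ≈ 344 K

Steady state: internal power = radiated power, P = εσA T⁴.
Radiating area A = 2·1.92 = 3.840 m².
T⁴ = P/(εσA) = 3060/(1.0·5.67×10⁻⁸·3.840) = 1.405×10¹⁰ K⁴.
T = (1.405×10¹⁰)^(1/4).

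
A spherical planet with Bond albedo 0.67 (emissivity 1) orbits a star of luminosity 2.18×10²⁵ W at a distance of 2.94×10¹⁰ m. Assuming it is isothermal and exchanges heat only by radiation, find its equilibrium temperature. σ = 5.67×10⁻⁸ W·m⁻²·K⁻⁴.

T ≈ 232 K

First find the stellar flux at distance d: S = L/(4πd²) = 2.18×10²⁵/(4π·(2.94×10¹⁰)²) = 2007 W/m².
For an isothermal sphere, absorbed (1−a)S·πr² = emitted σ·4πr²·T⁴, so T⁴ = (1−a)S/(4σ).
T⁴ = 0.330·2007/(4·5.67×10⁻⁸) = 2.920×10⁹ K⁴.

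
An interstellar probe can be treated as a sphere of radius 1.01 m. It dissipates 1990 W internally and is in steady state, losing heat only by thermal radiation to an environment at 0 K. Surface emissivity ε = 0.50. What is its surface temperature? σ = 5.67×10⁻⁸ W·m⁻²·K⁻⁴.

T ≈ 272 K

Steady state: internal power = radiated power, P = εσA T⁴.
Radiating area A = 4πr² = 12.82 m².
T⁴ = P/(εσA) = 1990/(0.50·5.67×10⁻⁸·12.82) = 5.476×10⁹ K⁴.
T = (5.476×10⁹)^(1/4).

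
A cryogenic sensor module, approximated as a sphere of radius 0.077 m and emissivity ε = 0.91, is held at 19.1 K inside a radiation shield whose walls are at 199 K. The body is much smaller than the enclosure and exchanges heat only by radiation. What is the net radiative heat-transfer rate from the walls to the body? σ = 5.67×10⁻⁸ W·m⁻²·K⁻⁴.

P_net ≈ 6.03 W

For a small grey body in a large enclosure: P_net = εσA(T_body⁴ − T_wall⁴).
A = 4πr² = 0.07451 m²; T_body⁴ − T_wall⁴ = 1.331×10⁵ − 1.568×10⁹ = -1.568×10⁹ K⁴.
|P_net| = 0.91·5.67×10⁻⁸·0.07451·1.568×10⁹.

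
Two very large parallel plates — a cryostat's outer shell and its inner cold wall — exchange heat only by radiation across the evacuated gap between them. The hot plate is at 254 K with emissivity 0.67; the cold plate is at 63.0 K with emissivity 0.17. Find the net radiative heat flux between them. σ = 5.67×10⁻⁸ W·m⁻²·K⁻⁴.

For two infinite grey parallel plates, q = σ(T₁⁴ − T₂⁴)/(1/ε₁ + 1/ε₂ − 1).
T₁⁴ − T₂⁴ = 4.162×10⁹ − 1.575×10⁷ = 4.147×10⁹ K⁴.
1/ε₁ + 1/ε₂ − 1 = 1.493 + 5.882 − 1 = 6.375.
q = 5.67×10⁻⁸ × 4.147×10⁹ / 6.375.

q ≈ 36.9 W/m²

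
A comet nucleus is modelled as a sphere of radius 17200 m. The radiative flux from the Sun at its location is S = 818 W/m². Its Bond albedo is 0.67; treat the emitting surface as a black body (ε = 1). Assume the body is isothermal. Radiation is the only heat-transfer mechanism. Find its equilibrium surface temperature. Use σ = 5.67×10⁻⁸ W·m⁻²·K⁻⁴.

T ≈ 186 K

At equilibrium, absorbed power = emitted power.
Absorbing cross-section = πr² = 9.294×10⁸ m²; emitting surface = 4πr² = 3.718×10⁹ m² (ratio 4).
(1−a)S·A_cross = εσ·A_surf·T⁴  ⇒  T⁴ = (1−a)S/(4σ).
T⁴ = 0.330·818/(4·5.67×10⁻⁸) = 1.190×10⁹ K⁴.
T = (1.190×10⁹)^(1/4).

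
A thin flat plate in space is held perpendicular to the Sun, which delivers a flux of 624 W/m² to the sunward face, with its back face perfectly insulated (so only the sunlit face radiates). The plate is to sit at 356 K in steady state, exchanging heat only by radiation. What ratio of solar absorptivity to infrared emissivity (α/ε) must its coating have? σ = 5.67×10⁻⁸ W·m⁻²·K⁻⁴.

Balance: αS·A = εσ·1A·T⁴ ⇒ α/ε = σT⁴/S.
α/ε = 5.67×10⁻⁸·(356)⁴/624 = 5.67×10⁻⁸·1.606×10¹⁰/624.

α/ε ≈ 1.46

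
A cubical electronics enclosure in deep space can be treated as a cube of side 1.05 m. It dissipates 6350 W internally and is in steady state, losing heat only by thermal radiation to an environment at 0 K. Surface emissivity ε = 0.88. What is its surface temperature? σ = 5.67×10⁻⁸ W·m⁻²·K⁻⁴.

Steady state: internal power = radiated power, P = εσA T⁴.
Radiating area A = 6L² = 6.615 m².
T⁴ = P/(εσA) = 6350/(0.88·5.67×10⁻⁸·6.615) = 1.924×10¹⁰ K⁴.
T = (1.924×10¹⁰)^(1/4).

T ≈ 372 K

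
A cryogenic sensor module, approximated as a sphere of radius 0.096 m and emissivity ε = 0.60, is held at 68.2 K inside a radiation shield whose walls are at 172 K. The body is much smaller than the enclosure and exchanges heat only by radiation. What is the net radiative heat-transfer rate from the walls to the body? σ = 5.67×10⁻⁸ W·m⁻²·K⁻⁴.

For a small grey body in a large enclosure: P_net = εσA(T_body⁴ − T_wall⁴).
A = 4πr² = 0.1158 m²; T_body⁴ − T_wall⁴ = 2.163×10⁷ − 8.752×10⁸ = -8.536×10⁸ K⁴.
|P_net| = 0.60·5.67×10⁻⁸·0.1158·8.536×10⁸.

P_net ≈ 3.36 W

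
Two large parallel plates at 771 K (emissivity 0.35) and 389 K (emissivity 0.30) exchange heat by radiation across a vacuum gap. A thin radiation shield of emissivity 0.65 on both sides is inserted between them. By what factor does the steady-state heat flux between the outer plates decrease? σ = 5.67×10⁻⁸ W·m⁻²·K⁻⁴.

factor ≈ 1.40

Without shield: q₀ = σΔ(T⁴)/(1/ε₁+1/ε₂−1) with denominator 5.190.
With shield the two gaps are in series; the resistances add: (1/ε₁+1/ε_s−1)+(1/ε_s+1/ε₂−1) = 3.396+3.872 = 7.267.
Heat-flux ratio q₀/q = 7.267/5.190.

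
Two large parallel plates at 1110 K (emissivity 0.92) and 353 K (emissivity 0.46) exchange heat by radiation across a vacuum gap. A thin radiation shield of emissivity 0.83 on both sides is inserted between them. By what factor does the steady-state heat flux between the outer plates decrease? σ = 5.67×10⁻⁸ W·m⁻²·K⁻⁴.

factor ≈ 1.62

Without shield: q₀ = σΔ(T⁴)/(1/ε₁+1/ε₂−1) with denominator 2.261.
With shield the two gaps are in series; the resistances add: (1/ε₁+1/ε_s−1)+(1/ε_s+1/ε₂−1) = 1.292+2.379 = 3.671.
Heat-flux ratio q₀/q = 3.671/2.261.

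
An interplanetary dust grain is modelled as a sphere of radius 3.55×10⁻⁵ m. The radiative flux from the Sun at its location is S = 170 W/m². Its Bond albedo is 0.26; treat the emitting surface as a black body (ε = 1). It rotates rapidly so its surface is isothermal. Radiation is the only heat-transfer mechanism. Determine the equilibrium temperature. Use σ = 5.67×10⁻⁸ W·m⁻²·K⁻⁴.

At equilibrium, absorbed power = emitted power.
Absorbing cross-section = πr² = 3.959×10⁻⁹ m²; emitting surface = 4πr² = 1.584×10⁻⁸ m² (ratio 4).
(1−a)S·A_cross = εσ·A_surf·T⁴  ⇒  T⁴ = (1−a)S/(4σ).
T⁴ = 0.740·170/(4·5.67×10⁻⁸) = 5.547×10⁸ K⁴.
T = (5.547×10⁸)^(1/4).

T ≈ 153 K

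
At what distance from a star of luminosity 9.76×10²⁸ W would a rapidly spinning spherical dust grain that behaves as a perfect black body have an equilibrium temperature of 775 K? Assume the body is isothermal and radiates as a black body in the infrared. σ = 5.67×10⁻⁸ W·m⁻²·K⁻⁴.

d ≈ 3.08×10¹¹ m

For an isothermal black-emitting sphere, (1−a)S·πr² = σ·4πr²·T⁴ ⇒ S = 4σT⁴/(1−a).
S = 4·5.67×10⁻⁸·(775)⁴/1.00 = 81820 W/m².
Flux falls as S = L/(4πd²), so d = √(L/(4πS)) = √(9.76×10²⁸/(4π·81820)).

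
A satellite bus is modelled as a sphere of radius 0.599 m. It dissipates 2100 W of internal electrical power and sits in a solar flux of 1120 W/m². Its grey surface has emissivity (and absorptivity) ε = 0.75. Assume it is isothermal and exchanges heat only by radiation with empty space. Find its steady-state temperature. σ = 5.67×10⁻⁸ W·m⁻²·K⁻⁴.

T ≈ 355 K

At steady state, absorbed solar power + internal power = radiated power.
Absorbed: α·S·A_cross = 0.75·1120·1.127 = 946.9 W (cross-section πr²).
Total input = 946.9 + 2100 = 3047 W.
Radiated: εσ·A_surf·T⁴ with A_surf = 4πr² = 4.509 m².
T⁴ = 3047/(0.75·5.67×10⁻⁸·4.509) = 1.589×10¹⁰ K⁴.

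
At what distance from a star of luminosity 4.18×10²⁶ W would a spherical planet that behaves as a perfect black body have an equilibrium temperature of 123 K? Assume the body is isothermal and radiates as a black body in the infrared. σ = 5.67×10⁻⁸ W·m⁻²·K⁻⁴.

For an isothermal black-emitting sphere, (1−a)S·πr² = σ·4πr²·T⁴ ⇒ S = 4σT⁴/(1−a).
S = 4·5.67×10⁻⁸·(123)⁴/1.00 = 51.91 W/m².
Flux falls as S = L/(4πd²), so d = √(L/(4πS)) = √(4.18×10²⁶/(4π·51.91)).

d ≈ 8.00×10¹¹ m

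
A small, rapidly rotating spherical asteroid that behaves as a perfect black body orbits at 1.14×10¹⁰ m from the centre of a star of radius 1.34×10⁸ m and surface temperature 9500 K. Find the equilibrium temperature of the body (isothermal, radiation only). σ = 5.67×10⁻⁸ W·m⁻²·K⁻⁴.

T ≈ 728 K

The star's surface emits σT_*⁴; at distance d the flux is S = σT_*⁴(R_*/d)².
S = 5.67×10⁻⁸·(9500)⁴·(1.34×10⁸/1.14×10¹⁰)² = 63810 W/m².
For an isothermal sphere T⁴ = (1−a)S/(4σ) = 2.813×10¹¹ K⁴.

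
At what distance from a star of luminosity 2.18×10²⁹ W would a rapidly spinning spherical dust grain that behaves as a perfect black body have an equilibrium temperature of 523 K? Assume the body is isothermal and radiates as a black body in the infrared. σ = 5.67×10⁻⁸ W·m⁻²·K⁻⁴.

d ≈ 1.01×10¹² m

For an isothermal black-emitting sphere, (1−a)S·πr² = σ·4πr²·T⁴ ⇒ S = 4σT⁴/(1−a).
S = 4·5.67×10⁻⁸·(523)⁴/1.00 = 16970 W/m².
Flux falls as S = L/(4πd²), so d = √(L/(4πS)) = √(2.18×10²⁹/(4π·16970)).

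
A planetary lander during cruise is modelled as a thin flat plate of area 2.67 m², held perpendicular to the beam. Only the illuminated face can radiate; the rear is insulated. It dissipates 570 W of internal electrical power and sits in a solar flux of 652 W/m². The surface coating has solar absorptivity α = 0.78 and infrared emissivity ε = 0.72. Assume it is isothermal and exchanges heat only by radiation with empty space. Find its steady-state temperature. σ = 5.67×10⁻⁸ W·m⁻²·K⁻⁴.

At steady state, absorbed solar power + internal power = radiated power.
Absorbed: α·S·A_cross = 0.78·652·2.670 = 1358 W (cross-section A).
Total input = 1358 + 570 = 1928 W.
Radiated: εσ·A_surf·T⁴ with A_surf = A = 2.670 m².
T⁴ = 1928/(0.72·5.67×10⁻⁸·2.670) = 1.769×10¹⁰ K⁴.

T ≈ 365 K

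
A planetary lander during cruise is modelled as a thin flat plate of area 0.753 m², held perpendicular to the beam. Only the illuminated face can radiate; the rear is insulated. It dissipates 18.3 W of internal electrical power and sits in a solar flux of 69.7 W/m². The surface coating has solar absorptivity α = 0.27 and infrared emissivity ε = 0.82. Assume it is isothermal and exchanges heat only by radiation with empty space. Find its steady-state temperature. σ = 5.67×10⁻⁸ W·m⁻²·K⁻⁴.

At steady state, absorbed solar power + internal power = radiated power.
Absorbed: α·S·A_cross = 0.27·69.7·0.7530 = 14.17 W (cross-section A).
Total input = 14.17 + 18.3 = 32.47 W.
Radiated: εσ·A_surf·T⁴ with A_surf = A = 0.7530 m².
T⁴ = 32.47/(0.82·5.67×10⁻⁸·0.7530) = 9.275×10⁸ K⁴.

T ≈ 175 K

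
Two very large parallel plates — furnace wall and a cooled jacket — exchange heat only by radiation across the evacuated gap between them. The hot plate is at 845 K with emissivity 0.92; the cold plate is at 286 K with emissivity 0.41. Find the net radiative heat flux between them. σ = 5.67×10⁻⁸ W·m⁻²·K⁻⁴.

q ≈ 11300 W/m²

For two infinite grey parallel plates, q = σ(T₁⁴ − T₂⁴)/(1/ε₁ + 1/ε₂ − 1).
T₁⁴ − T₂⁴ = 5.098×10¹¹ − 6.691×10⁹ = 5.031×10¹¹ K⁴.
1/ε₁ + 1/ε₂ − 1 = 1.087 + 2.439 − 1 = 2.526.
q = 5.67×10⁻⁸ × 5.031×10¹¹ / 2.526.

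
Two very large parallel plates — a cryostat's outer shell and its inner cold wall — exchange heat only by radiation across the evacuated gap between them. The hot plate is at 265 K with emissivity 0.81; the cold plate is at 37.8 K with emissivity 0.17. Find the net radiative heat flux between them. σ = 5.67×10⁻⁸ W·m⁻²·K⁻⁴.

For two infinite grey parallel plates, q = σ(T₁⁴ − T₂⁴)/(1/ε₁ + 1/ε₂ − 1).
T₁⁴ − T₂⁴ = 4.932×10⁹ − 2.042×10⁶ = 4.930×10⁹ K⁴.
1/ε₁ + 1/ε₂ − 1 = 1.235 + 5.882 − 1 = 6.117.
q = 5.67×10⁻⁸ × 4.930×10⁹ / 6.117.

q ≈ 45.7 W/m²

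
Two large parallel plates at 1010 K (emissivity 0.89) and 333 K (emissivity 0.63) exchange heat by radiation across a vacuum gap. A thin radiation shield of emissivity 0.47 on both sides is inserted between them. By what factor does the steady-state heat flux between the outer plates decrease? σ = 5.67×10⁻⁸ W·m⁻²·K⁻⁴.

Without shield: q₀ = σΔ(T⁴)/(1/ε₁+1/ε₂−1) with denominator 1.711.
With shield the two gaps are in series; the resistances add: (1/ε₁+1/ε_s−1)+(1/ε_s+1/ε₂−1) = 2.251+2.715 = 4.966.
Heat-flux ratio q₀/q = 4.966/1.711.

factor ≈ 2.90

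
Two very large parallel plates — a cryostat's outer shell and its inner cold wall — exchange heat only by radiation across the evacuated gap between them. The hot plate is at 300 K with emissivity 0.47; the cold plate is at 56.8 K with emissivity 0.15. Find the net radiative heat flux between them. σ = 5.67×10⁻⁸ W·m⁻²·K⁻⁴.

For two infinite grey parallel plates, q = σ(T₁⁴ − T₂⁴)/(1/ε₁ + 1/ε₂ − 1).
T₁⁴ − T₂⁴ = 8.100×10⁹ − 1.041×10⁷ = 8.090×10⁹ K⁴.
1/ε₁ + 1/ε₂ − 1 = 2.128 + 6.667 − 1 = 7.794.
q = 5.67×10⁻⁸ × 8.090×10⁹ / 7.794.

q ≈ 58.8 W/m²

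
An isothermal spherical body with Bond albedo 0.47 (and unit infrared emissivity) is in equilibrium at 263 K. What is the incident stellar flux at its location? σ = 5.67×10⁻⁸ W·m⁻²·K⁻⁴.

(1−a)S·πr² = σ·4πr²·T⁴ ⇒ S = 4σT⁴/(1−a).
S = 4·5.67×10⁻⁸·4.784×10⁹/0.530.

S ≈ 2050 W/m²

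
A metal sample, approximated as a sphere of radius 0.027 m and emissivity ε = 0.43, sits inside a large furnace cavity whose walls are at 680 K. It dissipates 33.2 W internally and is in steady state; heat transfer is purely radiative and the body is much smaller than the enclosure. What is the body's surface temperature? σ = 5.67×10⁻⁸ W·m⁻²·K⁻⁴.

T ≈ 776 K

For a small grey body in a large enclosure, net radiated power = εσA(T⁴ − T_w⁴).
Steady state: P = εσA(T⁴ − T_w⁴) with A = 4πr² = 0.009161 m².
T⁴ = P/(εσA) + T_w⁴ = 33.2/(0.43·5.67×10⁻⁸·0.009161) + (680)⁴
    = 1.486×10¹¹ + 2.138×10¹¹ = 3.625×10¹¹ K⁴.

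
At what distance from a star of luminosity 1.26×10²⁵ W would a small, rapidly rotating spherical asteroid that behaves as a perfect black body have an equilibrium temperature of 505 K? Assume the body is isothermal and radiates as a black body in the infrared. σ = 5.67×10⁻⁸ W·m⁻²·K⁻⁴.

For an isothermal black-emitting sphere, (1−a)S·πr² = σ·4πr²·T⁴ ⇒ S = 4σT⁴/(1−a).
S = 4·5.67×10⁻⁸·(505)⁴/1.00 = 14750 W/m².
Flux falls as S = L/(4πd²), so d = √(L/(4πS)) = √(1.26×10²⁵/(4π·14750)).

d ≈ 8.24×10⁹ m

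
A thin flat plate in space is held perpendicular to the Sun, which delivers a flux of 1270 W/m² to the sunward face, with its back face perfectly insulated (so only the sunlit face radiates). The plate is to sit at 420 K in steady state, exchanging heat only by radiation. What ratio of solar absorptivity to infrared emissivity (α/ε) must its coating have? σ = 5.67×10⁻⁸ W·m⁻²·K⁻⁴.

α/ε ≈ 1.39

Balance: αS·A = εσ·1A·T⁴ ⇒ α/ε = σT⁴/S.
α/ε = 5.67×10⁻⁸·(420)⁴/1270 = 5.67×10⁻⁸·3.112×10¹⁰/1270.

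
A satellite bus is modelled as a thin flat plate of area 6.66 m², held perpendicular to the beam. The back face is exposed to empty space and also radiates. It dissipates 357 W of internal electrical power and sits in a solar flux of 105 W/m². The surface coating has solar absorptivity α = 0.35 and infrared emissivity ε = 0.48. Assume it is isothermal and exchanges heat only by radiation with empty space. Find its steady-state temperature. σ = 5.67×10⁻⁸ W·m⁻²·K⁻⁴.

T ≈ 202 K

At steady state, absorbed solar power + internal power = radiated power.
Absorbed: α·S·A_cross = 0.35·105·6.660 = 244.8 W (cross-section A).
Total input = 244.8 + 357 = 601.8 W.
Radiated: εσ·A_surf·T⁴ with A_surf = 2A = 13.32 m².
T⁴ = 601.8/(0.48·5.67×10⁻⁸·13.32) = 1.660×10⁹ K⁴.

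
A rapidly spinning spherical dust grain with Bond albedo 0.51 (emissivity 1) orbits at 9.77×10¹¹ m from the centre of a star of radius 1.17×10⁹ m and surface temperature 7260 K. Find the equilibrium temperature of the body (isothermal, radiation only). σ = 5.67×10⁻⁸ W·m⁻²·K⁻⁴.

T ≈ 149 K

The star's surface emits σT_*⁴; at distance d the flux is S = σT_*⁴(R_*/d)².
S = 5.67×10⁻⁸·(7260)⁴·(1.17×10⁹/9.77×10¹¹)² = 225.9 W/m².
For an isothermal sphere T⁴ = (1−a)S/(4σ) = 4.881×10⁸ K⁴.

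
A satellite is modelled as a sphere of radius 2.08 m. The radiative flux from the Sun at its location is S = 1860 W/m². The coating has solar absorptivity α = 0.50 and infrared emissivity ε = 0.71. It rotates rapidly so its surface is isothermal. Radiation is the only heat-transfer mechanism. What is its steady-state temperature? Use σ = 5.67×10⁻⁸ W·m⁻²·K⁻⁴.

At equilibrium, absorbed power = emitted power.
Absorbing cross-section = πr² = 13.59 m²; emitting surface = 4πr² = 54.37 m² (ratio 4).
αS·A_cross = εσ·A_surf·T⁴  ⇒  T⁴ = αS/(ε·4σ).
T⁴ = 0.500·1860/(0.71·4·5.67×10⁻⁸) = 5.775×10⁹ K⁴.
T = (5.775×10⁹)^(1/4).

T ≈ 276 K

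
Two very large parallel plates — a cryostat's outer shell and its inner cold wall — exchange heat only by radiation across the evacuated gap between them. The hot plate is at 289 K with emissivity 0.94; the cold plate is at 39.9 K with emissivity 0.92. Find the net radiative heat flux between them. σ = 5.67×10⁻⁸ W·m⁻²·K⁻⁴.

For two infinite grey parallel plates, q = σ(T₁⁴ − T₂⁴)/(1/ε₁ + 1/ε₂ − 1).
T₁⁴ − T₂⁴ = 6.976×10⁹ − 2.534×10⁶ = 6.973×10⁹ K⁴.
1/ε₁ + 1/ε₂ − 1 = 1.064 + 1.087 − 1 = 1.151.
q = 5.67×10⁻⁸ × 6.973×10⁹ / 1.151.

q ≈ 344 W/m²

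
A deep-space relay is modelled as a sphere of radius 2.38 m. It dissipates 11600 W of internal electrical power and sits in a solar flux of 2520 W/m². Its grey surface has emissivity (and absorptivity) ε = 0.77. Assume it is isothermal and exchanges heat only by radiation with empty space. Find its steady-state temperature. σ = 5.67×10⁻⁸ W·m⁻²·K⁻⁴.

At steady state, absorbed solar power + internal power = radiated power.
Absorbed: α·S·A_cross = 0.77·2520·17.80 = 34530 W (cross-section πr²).
Total input = 34530 + 11600 = 46130 W.
Radiated: εσ·A_surf·T⁴ with A_surf = 4πr² = 71.18 m².
T⁴ = 46130/(0.77·5.67×10⁻⁸·71.18) = 1.484×10¹⁰ K⁴.

T ≈ 349 K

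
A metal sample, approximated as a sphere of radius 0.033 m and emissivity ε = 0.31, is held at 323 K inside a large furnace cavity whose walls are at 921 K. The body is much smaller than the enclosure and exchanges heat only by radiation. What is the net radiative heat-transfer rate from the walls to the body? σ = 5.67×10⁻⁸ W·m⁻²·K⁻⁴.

For a small grey body in a large enclosure: P_net = εσA(T_body⁴ − T_wall⁴).
A = 4πr² = 0.01368 m²; T_body⁴ − T_wall⁴ = 1.088×10¹⁰ − 7.195×10¹¹ = -7.086×10¹¹ K⁴.
|P_net| = 0.31·5.67×10⁻⁸·0.01368·7.086×10¹¹.

P_net ≈ 170 W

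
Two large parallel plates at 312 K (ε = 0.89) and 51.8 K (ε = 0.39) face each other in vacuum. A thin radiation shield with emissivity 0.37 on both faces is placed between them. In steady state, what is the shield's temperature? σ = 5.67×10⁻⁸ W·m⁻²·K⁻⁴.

In steady state the net flux on the hot side equals that on the cold side.
σ(T₁⁴−T_s⁴)/D₁ = σ(T_s⁴−T₂⁴)/D₂, with D₁ = 1/ε₁+1/ε_s−1 = 2.826, D₂ = 1/ε_s+1/ε₂−1 = 4.267.
Solve for T_s⁴: T_s⁴ = (D₂·T₁⁴ + D₁·T₂⁴)/(D₁+D₂) = 5.703×10⁹ K⁴.

T_s ≈ 275 K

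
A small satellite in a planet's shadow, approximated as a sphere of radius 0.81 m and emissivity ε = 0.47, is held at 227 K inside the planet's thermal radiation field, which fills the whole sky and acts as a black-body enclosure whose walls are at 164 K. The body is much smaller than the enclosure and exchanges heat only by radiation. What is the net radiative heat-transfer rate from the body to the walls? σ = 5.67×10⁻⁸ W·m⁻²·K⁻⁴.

P_net ≈ 424 W

For a small grey body in a large enclosure: P_net = εσA(T_body⁴ − T_wall⁴).
A = 4πr² = 8.245 m²; T_body⁴ − T_wall⁴ = 2.655×10⁹ − 7.234×10⁸ = 1.932×10⁹ K⁴.
|P_net| = 0.47·5.67×10⁻⁸·8.245·1.932×10⁹.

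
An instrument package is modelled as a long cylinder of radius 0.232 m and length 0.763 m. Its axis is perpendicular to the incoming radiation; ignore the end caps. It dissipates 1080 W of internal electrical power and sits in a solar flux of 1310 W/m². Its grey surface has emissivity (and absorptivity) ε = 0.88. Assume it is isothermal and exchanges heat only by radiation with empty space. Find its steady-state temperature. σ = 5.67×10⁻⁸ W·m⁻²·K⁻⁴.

At steady state, absorbed solar power + internal power = radiated power.
Absorbed: α·S·A_cross = 0.88·1310·0.3540 = 408.1 W (cross-section 2rL).
Total input = 408.1 + 1080 = 1488 W.
Radiated: εσ·A_surf·T⁴ with A_surf = 2πrL = 1.112 m².
T⁴ = 1488/(0.88·5.67×10⁻⁸·1.112) = 2.682×10¹⁰ K⁴.

T ≈ 405 K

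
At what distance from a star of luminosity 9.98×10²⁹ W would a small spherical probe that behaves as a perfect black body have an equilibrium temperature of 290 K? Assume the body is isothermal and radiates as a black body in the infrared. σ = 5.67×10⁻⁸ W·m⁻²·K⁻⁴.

d ≈ 7.04×10¹² m

For an isothermal black-emitting sphere, (1−a)S·πr² = σ·4πr²·T⁴ ⇒ S = 4σT⁴/(1−a).
S = 4·5.67×10⁻⁸·(290)⁴/1.00 = 1604 W/m².
Flux falls as S = L/(4πd²), so d = √(L/(4πS)) = √(9.98×10²⁹/(4π·1604)).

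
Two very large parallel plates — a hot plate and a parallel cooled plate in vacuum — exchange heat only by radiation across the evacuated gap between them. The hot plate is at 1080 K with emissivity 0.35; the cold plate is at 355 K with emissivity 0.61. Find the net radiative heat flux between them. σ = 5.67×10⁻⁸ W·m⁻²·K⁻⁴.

For two infinite grey parallel plates, q = σ(T₁⁴ − T₂⁴)/(1/ε₁ + 1/ε₂ − 1).
T₁⁴ − T₂⁴ = 1.360×10¹² − 1.588×10¹⁰ = 1.345×10¹² K⁴.
1/ε₁ + 1/ε₂ − 1 = 2.857 + 1.639 − 1 = 3.496.
q = 5.67×10⁻⁸ × 1.345×10¹² / 3.496.

q ≈ 21800 W/m²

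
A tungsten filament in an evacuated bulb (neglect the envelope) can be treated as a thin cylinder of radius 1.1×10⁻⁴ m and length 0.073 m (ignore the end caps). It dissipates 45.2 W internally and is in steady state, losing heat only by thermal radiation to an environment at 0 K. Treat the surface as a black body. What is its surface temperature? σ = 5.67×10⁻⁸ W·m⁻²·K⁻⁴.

T ≈ 1990 K

Steady state: internal power = radiated power, P = εσA T⁴.
Radiating area A = 2πrL = 5.045×10⁻⁵ m².
T⁴ = P/(εσA) = 45.2/(1.0·5.67×10⁻⁸·5.045×10⁻⁵) = 1.580×10¹³ K⁴.
T = (1.580×10¹³)^(1/4).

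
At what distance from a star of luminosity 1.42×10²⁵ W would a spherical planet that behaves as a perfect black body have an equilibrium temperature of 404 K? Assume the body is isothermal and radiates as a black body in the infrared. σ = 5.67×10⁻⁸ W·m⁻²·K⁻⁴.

d ≈ 1.37×10¹⁰ m

For an isothermal black-emitting sphere, (1−a)S·πr² = σ·4πr²·T⁴ ⇒ S = 4σT⁴/(1−a).
S = 4·5.67×10⁻⁸·(404)⁴/1.00 = 6042 W/m².
Flux falls as S = L/(4πd²), so d = √(L/(4πS)) = √(1.42×10²⁵/(4π·6042)).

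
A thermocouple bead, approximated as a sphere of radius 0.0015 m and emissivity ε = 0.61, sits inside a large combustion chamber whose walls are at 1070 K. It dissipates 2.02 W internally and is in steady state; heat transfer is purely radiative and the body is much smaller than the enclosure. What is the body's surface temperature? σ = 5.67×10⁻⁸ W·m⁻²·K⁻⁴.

T ≈ 1360 K

For a small grey body in a large enclosure, net radiated power = εσA(T⁴ − T_w⁴).
Steady state: P = εσA(T⁴ − T_w⁴) with A = 4πr² = 2.827×10⁻⁵ m².
T⁴ = P/(εσA) + T_w⁴ = 2.02/(0.61·5.67×10⁻⁸·2.827×10⁻⁵) + (1070)⁴
    = 2.066×10¹² + 1.311×10¹² = 3.376×10¹² K⁴.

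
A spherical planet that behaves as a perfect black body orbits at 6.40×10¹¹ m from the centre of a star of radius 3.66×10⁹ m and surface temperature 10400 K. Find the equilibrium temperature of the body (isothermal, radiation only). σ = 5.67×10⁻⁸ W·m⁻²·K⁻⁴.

T ≈ 556 K

The star's surface emits σT_*⁴; at distance d the flux is S = σT_*⁴(R_*/d)².
S = 5.67×10⁻⁸·(10400)⁴·(3.66×10⁹/6.40×10¹¹)² = 21690 W/m².
For an isothermal sphere T⁴ = (1−a)S/(4σ) = 9.565×10¹⁰ K⁴.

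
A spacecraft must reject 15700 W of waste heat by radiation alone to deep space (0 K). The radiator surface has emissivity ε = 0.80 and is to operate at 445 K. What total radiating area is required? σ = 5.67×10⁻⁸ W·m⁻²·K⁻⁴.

A ≈ 8.83 m²

P = εσA T⁴ ⇒ A = P/(εσT⁴).
T⁴ = 3.921×10¹⁰ K⁴.
A = 15700/(0.80 × 5.67×10⁻⁸ × 3.921×10¹⁰).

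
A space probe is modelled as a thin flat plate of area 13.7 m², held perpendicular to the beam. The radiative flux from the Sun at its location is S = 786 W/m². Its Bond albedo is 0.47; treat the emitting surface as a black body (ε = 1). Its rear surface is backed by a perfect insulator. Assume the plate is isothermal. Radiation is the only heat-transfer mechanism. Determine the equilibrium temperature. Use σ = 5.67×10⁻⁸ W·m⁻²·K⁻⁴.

T ≈ 293 K

At equilibrium, absorbed power = emitted power.
Absorbing cross-section = A = 13.70 m²; emitting surface = A = 13.70 m² (ratio 1).
(1−a)S·A_cross = εσ·A_surf·T⁴  ⇒  T⁴ = (1−a)S/(1σ).
T⁴ = 0.530·786/(1·5.67×10⁻⁸) = 7.347×10⁹ K⁴.
T = (7.347×10⁹)^(1/4).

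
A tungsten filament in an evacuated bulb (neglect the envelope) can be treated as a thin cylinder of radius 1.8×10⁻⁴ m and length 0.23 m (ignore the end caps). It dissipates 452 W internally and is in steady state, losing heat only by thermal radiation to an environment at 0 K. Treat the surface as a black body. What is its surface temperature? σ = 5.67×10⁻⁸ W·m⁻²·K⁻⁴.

Steady state: internal power = radiated power, P = εσA T⁴.
Radiating area A = 2πrL = 2.601×10⁻⁴ m².
T⁴ = P/(εσA) = 452/(1.0·5.67×10⁻⁸·2.601×10⁻⁴) = 3.065×10¹³ K⁴.
T = (3.065×10¹³)^(1/4).

T ≈ 2350 K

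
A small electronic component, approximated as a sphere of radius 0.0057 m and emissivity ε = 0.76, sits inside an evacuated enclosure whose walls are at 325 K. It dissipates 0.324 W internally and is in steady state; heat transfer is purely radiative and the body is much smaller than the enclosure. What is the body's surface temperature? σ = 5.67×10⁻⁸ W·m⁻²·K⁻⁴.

T ≈ 415 K

For a small grey body in a large enclosure, net radiated power = εσA(T⁴ − T_w⁴).
Steady state: P = εσA(T⁴ − T_w⁴) with A = 4πr² = 4.083×10⁻⁴ m².
T⁴ = P/(εσA) + T_w⁴ = 0.324/(0.76·5.67×10⁻⁸·4.083×10⁻⁴) + (325)⁴
    = 1.842×10¹⁰ + 1.116×10¹⁰ = 2.957×10¹⁰ K⁴.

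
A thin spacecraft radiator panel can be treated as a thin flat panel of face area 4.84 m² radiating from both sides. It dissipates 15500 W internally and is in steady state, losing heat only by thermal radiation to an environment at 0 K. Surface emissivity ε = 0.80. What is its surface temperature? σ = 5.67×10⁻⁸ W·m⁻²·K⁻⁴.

T ≈ 433 K

Steady state: internal power = radiated power, P = εσA T⁴.
Radiating area A = 2·4.84 = 9.680 m².
T⁴ = P/(εσA) = 15500/(0.80·5.67×10⁻⁸·9.680) = 3.530×10¹⁰ K⁴.
T = (3.530×10¹⁰)^(1/4).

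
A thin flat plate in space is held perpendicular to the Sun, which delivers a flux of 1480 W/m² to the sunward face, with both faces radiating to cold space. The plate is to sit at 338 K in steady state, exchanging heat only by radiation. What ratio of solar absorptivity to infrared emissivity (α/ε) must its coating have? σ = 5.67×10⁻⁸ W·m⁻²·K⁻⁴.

Balance: αS·A = εσ·2A·T⁴ ⇒ α/ε = 2σT⁴/S.
α/ε = 2·5.67×10⁻⁸·(338)⁴/1480 = 2·5.67×10⁻⁸·1.305×10¹⁰/1480.

α/ε ≈ 1.00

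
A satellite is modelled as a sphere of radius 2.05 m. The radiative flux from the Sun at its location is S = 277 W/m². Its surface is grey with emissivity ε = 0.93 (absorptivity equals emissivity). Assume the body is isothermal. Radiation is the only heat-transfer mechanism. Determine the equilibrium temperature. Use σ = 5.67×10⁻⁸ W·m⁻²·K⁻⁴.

At equilibrium, absorbed power = emitted power.
Absorbing cross-section = πr² = 13.20 m²; emitting surface = 4πr² = 52.81 m² (ratio 4).
εS·A_cross = εσ·A_surf·T⁴  ⇒  T⁴ = S/(4σ)   (ε cancels).
T⁴ = 277/(4·5.67×10⁻⁸) = 1.221×10⁹ K⁴.
T = (1.221×10⁹)^(1/4).

T ≈ 187 K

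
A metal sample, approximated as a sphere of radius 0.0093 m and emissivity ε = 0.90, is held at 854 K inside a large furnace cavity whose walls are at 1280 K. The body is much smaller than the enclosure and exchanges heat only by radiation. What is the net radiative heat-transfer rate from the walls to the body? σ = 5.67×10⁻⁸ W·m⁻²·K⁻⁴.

P_net ≈ 119 W

For a small grey body in a large enclosure: P_net = εσA(T_body⁴ − T_wall⁴).
A = 4πr² = 0.001087 m²; T_body⁴ − T_wall⁴ = 5.319×10¹¹ − 2.684×10¹² = -2.152×10¹² K⁴.
|P_net| = 0.90·5.67×10⁻⁸·0.001087·2.152×10¹².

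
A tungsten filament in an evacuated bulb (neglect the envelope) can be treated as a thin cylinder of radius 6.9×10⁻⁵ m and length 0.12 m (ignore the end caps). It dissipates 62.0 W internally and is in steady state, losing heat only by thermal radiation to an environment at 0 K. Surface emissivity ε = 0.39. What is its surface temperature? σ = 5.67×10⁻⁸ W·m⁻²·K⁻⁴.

T ≈ 2710 K

Steady state: internal power = radiated power, P = εσA T⁴.
Radiating area A = 2πrL = 5.202×10⁻⁵ m².
T⁴ = P/(εσA) = 62.0/(0.39·5.67×10⁻⁸·5.202×10⁻⁵) = 5.389×10¹³ K⁴.
T = (5.389×10¹³)^(1/4).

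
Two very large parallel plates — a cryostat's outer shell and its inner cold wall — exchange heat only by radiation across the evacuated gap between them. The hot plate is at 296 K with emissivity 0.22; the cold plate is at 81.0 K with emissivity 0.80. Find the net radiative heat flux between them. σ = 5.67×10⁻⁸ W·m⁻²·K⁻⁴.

q ≈ 90.3 W/m²

For two infinite grey parallel plates, q = σ(T₁⁴ − T₂⁴)/(1/ε₁ + 1/ε₂ − 1).
T₁⁴ − T₂⁴ = 7.677×10⁹ − 4.305×10⁷ = 7.634×10⁹ K⁴.
1/ε₁ + 1/ε₂ − 1 = 4.545 + 1.250 − 1 = 4.795.
q = 5.67×10⁻⁸ × 7.634×10⁹ / 4.795.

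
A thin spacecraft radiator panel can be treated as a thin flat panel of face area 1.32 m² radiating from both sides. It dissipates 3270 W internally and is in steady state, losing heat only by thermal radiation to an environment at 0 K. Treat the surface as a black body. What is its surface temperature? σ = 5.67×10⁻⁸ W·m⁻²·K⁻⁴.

Steady state: internal power = radiated power, P = εσA T⁴.
Radiating area A = 2·1.32 = 2.640 m².
T⁴ = P/(εσA) = 3270/(1.0·5.67×10⁻⁸·2.640) = 2.185×10¹⁰ K⁴.
T = (2.185×10¹⁰)^(1/4).

T ≈ 384 K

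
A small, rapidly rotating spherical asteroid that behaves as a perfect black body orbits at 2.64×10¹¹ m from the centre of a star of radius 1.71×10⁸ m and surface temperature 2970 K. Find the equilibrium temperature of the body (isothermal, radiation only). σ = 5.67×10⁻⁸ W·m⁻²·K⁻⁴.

T ≈ 53.4 K

The star's surface emits σT_*⁴; at distance d the flux is S = σT_*⁴(R_*/d)².
S = 5.67×10⁻⁸·(2970)⁴·(1.71×10⁸/2.64×10¹¹)² = 1.851 W/m².
For an isothermal sphere T⁴ = (1−a)S/(4σ) = 8.161×10⁶ K⁴.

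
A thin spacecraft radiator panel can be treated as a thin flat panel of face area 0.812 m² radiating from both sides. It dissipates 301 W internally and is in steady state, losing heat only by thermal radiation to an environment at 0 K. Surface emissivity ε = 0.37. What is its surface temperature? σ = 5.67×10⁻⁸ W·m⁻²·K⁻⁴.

T ≈ 307 K

Steady state: internal power = radiated power, P = εσA T⁴.
Radiating area A = 2·0.812 = 1.624 m².
T⁴ = P/(εσA) = 301/(0.37·5.67×10⁻⁸·1.624) = 8.835×10⁹ K⁴.
T = (8.835×10⁹)^(1/4).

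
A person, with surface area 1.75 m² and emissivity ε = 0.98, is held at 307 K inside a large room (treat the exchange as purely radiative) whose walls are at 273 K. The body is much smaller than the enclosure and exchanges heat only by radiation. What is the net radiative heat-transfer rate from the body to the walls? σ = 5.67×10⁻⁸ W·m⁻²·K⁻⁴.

For a small grey body in a large enclosure: P_net = εσA(T_body⁴ − T_wall⁴).
A = 1.75 m²; T_body⁴ − T_wall⁴ = 8.883×10⁹ − 5.555×10⁹ = 3.328×10⁹ K⁴.
|P_net| = 0.98·5.67×10⁻⁸·1.750·3.328×10⁹.

P_net ≈ 324 W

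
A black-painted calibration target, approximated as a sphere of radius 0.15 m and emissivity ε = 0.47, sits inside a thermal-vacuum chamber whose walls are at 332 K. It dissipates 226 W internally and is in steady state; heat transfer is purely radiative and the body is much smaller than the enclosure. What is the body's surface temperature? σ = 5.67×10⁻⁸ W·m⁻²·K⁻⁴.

T ≈ 453 K

For a small grey body in a large enclosure, net radiated power = εσA(T⁴ − T_w⁴).
Steady state: P = εσA(T⁴ − T_w⁴) with A = 4πr² = 0.2827 m².
T⁴ = P/(εσA) + T_w⁴ = 226/(0.47·5.67×10⁻⁸·0.2827) + (332)⁴
    = 2.999×10¹⁰ + 1.215×10¹⁰ = 4.214×10¹⁰ K⁴.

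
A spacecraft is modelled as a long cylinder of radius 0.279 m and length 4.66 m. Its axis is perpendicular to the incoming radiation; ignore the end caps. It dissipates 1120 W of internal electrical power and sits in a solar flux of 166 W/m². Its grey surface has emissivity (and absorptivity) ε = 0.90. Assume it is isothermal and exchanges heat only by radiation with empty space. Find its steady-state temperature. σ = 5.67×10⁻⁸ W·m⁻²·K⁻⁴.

At steady state, absorbed solar power + internal power = radiated power.
Absorbed: α·S·A_cross = 0.90·166·2.600 = 388.5 W (cross-section 2rL).
Total input = 388.5 + 1120 = 1508 W.
Radiated: εσ·A_surf·T⁴ with A_surf = 2πrL = 8.169 m².
T⁴ = 1508/(0.90·5.67×10⁻⁸·8.169) = 3.619×10⁹ K⁴.

T ≈ 245 K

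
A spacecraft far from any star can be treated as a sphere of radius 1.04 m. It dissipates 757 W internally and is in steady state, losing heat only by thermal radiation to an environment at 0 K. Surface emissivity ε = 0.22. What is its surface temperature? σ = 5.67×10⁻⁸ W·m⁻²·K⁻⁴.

T ≈ 258 K

Steady state: internal power = radiated power, P = εσA T⁴.
Radiating area A = 4πr² = 13.59 m².
T⁴ = P/(εσA) = 757/(0.22·5.67×10⁻⁸·13.59) = 4.465×10⁹ K⁴.
T = (4.465×10⁹)^(1/4).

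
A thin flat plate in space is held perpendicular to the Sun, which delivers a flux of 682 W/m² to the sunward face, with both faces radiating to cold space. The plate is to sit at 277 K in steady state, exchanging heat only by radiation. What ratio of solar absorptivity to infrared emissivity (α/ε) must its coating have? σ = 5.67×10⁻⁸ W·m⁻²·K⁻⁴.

Balance: αS·A = εσ·2A·T⁴ ⇒ α/ε = 2σT⁴/S.
α/ε = 2·5.67×10⁻⁸·(277)⁴/682 = 2·5.67×10⁻⁸·5.887×10⁹/682.

α/ε ≈ 0.979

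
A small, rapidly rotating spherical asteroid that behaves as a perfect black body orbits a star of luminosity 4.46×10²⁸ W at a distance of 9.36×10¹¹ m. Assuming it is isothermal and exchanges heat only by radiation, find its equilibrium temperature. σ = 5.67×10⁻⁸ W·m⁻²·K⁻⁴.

T ≈ 366 K

First find the stellar flux at distance d: S = L/(4πd²) = 4.46×10²⁸/(4π·(9.36×10¹¹)²) = 4051 W/m².
For an isothermal sphere, absorbed (1−a)S·πr² = emitted σ·4πr²·T⁴, so T⁴ = (1−a)S/(4σ).
T⁴ = 1.00·4051/(4·5.67×10⁻⁸) = 1.786×10¹⁰ K⁴.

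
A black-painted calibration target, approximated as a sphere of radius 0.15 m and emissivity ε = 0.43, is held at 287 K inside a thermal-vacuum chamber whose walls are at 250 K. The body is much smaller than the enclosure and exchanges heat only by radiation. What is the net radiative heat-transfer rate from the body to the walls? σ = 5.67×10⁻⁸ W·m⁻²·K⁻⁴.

P_net ≈ 19.8 W

For a small grey body in a large enclosure: P_net = εσA(T_body⁴ − T_wall⁴).
A = 4πr² = 0.2827 m²; T_body⁴ − T_wall⁴ = 6.785×10⁹ − 3.906×10⁹ = 2.878×10⁹ K⁴.
|P_net| = 0.43·5.67×10⁻⁸·0.2827·2.878×10⁹.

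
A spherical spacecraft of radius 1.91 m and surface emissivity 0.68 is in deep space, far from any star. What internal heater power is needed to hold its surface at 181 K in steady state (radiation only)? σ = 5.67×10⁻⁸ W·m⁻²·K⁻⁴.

P ≈ 1900 W

P = εσ·4πr²·T⁴.
4πr² = 45.84 m²; T⁴ = 1.073×10⁹ K⁴.
P = 0.68·5.67×10⁻⁸·45.84·1.073×10⁹.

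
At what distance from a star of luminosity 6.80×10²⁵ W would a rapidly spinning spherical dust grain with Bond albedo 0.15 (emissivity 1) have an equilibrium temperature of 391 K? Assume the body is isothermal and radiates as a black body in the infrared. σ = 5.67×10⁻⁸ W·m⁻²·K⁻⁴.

d ≈ 2.95×10¹⁰ m

For an isothermal black-emitting sphere, (1−a)S·πr² = σ·4πr²·T⁴ ⇒ S = 4σT⁴/(1−a).
S = 4·5.67×10⁻⁸·(391)⁴/0.850 = 6236 W/m².
Flux falls as S = L/(4πd²), so d = √(L/(4πS)) = √(6.80×10²⁵/(4π·6236)).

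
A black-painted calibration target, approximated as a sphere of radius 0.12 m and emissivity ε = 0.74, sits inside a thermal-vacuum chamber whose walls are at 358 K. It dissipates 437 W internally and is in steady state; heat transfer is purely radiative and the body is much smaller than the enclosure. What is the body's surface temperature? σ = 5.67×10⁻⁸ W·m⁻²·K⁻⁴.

For a small grey body in a large enclosure, net radiated power = εσA(T⁴ − T_w⁴).
Steady state: P = εσA(T⁴ − T_w⁴) with A = 4πr² = 0.1810 m².
T⁴ = P/(εσA) + T_w⁴ = 437/(0.74·5.67×10⁻⁸·0.1810) + (358)⁴
    = 5.756×10¹⁰ + 1.643×10¹⁰ = 7.398×10¹⁰ K⁴.

T ≈ 522 K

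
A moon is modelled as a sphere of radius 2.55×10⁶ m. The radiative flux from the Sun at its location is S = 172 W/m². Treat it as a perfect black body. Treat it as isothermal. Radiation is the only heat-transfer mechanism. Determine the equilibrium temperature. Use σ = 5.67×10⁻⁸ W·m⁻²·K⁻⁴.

T ≈ 166 K

At equilibrium, absorbed power = emitted power.
Absorbing cross-section = πr² = 2.043×10¹³ m²; emitting surface = 4πr² = 8.171×10¹³ m² (ratio 4).
S·A_cross = εσ·A_surf·T⁴  ⇒  T⁴ = S/(4σ).
T⁴ = 1.00·172/(4·5.67×10⁻⁸) = 7.584×10⁸ K⁴.
T = (7.584×10⁸)^(1/4).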